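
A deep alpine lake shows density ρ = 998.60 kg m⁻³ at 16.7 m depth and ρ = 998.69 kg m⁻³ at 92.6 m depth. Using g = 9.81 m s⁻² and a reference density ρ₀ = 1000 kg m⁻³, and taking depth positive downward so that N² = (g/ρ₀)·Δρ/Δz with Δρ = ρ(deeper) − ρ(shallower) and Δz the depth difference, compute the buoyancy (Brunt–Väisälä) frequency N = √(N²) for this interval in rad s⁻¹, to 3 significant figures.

3.41 × 10⁻³ rad s⁻¹

Δρ = 998.69 − 998.60 = 0.09 kg m⁻³ over Δz = 92.6 − 16.7 = 75.9 m.
N² = (9.81/1000) × (0.09/75.9) = 1.1632 × 10⁻⁵ s⁻².
N = √(1.1632 × 10⁻⁵) = 3.4106 × 10⁻³ rad s⁻¹ ≈ 3.41 × 10⁻³ rad s⁻¹.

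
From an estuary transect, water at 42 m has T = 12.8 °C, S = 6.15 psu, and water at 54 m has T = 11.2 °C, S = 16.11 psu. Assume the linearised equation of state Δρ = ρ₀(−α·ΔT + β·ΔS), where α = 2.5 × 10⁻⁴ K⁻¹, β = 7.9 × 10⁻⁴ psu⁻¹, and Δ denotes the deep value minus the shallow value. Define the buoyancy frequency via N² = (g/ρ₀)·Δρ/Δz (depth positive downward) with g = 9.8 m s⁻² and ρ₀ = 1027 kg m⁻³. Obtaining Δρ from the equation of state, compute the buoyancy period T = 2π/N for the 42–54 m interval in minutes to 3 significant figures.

1.27 min

ΔT = -1.6 K, ΔS = +9.96 psu (deep − shallow).
Δρ/ρ₀ = −αΔT + βΔS = 4.00 × 10⁻⁴ + 7.8684 × 10⁻³ = 8.2684 × 10⁻³, so Δρ ≈ 8.492 kg m⁻³.
N² = (g/ρ₀)·Δρ/Δz = g·(Δρ/ρ₀)/Δz = 9.8 × 8.2684 × 10⁻³ / 12 = 6.7525 × 10⁻³ s⁻².
N = √(6.7525 × 10⁻³) = 0.082174 rad s⁻¹ → T = 2π/N = 76.462 s = 1.2744 min ≈ 1.27 min.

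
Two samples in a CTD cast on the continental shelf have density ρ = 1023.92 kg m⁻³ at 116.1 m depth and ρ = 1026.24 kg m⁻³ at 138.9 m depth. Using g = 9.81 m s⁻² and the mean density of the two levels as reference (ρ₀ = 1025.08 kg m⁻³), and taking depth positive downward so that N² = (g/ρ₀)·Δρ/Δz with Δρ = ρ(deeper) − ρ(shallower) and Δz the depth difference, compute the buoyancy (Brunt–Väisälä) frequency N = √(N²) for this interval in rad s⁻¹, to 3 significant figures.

0.0312 rad s⁻¹

Δρ = 1026.24 − 1023.92 = 2.32 kg m⁻³ over Δz = 138.9 − 116.1 = 22.8 m.
N² = (9.81/1025.08) × (2.32/22.8) = 9.7379 × 10⁻⁴ s⁻².
N = √(9.7379 × 10⁻⁴) = 0.031206 rad s⁻¹ ≈ 0.0312 rad s⁻¹.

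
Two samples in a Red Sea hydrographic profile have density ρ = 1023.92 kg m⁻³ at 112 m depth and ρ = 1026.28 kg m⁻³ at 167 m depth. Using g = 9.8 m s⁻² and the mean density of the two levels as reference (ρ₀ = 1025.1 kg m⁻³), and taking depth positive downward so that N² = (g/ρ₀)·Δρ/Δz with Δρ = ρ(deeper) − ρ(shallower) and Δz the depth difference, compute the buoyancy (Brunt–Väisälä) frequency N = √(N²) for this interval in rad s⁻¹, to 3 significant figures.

Δρ = 1026.28 − 1023.92 = 2.36 kg m⁻³ over Δz = 167 − 112 = 55 m.
N² = (9.8/1025.1) × (2.36/55) = 4.1021 × 10⁻⁴ s⁻².
N = √(4.1021 × 10⁻⁴) = 0.020254 rad s⁻¹ ≈ 0.0203 rad s⁻¹.
Since Δρ > 0 the layer is stably stratified.

0.0203 rad s⁻¹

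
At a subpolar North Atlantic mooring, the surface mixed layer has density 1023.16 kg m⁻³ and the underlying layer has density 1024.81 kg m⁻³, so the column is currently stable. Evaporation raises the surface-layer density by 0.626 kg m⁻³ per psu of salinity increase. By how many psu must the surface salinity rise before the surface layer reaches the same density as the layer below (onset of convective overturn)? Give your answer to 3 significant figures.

Density deficit of the surface layer: 1024.81 − 1023.16 = 1.65 kg m⁻³.
Required change = 1.65 / 0.626 = 2.64 psu.

2.64 psu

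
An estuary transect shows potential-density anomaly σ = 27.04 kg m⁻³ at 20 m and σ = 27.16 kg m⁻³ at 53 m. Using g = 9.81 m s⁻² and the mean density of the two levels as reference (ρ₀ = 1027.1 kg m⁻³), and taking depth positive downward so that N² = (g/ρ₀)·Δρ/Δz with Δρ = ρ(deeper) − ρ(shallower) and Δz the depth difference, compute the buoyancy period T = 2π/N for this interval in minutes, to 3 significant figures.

Δρ = 1027.16 − 1027.04 = 0.12 kg m⁻³ over Δz = 53 − 20 = 33 m.
N² = (9.81/1027.1) × (0.12/33) = 3.4732 × 10⁻⁵ s⁻².
N = √(3.4732 × 10⁻⁵) = 5.8934 × 10⁻³ rad s⁻¹, so T = 2π/N = 1.0661 × 10³ s = 17.768 min ≈ 17.8 min.

17.8 min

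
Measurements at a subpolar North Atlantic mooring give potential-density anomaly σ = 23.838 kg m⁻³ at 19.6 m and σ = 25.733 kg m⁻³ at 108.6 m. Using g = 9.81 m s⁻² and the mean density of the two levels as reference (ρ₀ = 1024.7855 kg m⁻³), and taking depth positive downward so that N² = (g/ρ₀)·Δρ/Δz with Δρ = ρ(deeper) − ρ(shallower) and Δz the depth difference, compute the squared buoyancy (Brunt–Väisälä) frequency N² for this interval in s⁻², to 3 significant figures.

Δρ = 1025.733 − 1023.838 = 1.895 kg m⁻³ over Δz = 108.6 − 19.6 = 89 m.
N² = (9.81/1024.7855) × (1.895/89) = 2.0382 × 10⁻⁴ s⁻² ≈ 2.04 × 10⁻⁴ s⁻².

2.04 × 10⁻⁴ s⁻²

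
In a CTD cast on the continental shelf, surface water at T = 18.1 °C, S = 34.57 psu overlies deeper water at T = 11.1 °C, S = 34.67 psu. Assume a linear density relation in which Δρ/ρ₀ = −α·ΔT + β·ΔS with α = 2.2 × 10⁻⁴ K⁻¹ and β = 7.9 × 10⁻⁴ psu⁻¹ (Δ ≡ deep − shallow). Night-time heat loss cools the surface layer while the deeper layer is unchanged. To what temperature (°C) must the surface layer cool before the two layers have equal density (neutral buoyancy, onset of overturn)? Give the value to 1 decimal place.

Neutral buoyancy requires Δρ = 0, i.e. −α(T_deep − T_surf′) + β(S_deep − S_surf) = 0.
T_surf′ = T_deep − (β/α)·ΔS = 11.1 − (7.9 × 10⁻⁴/2.2 × 10⁻⁴)·(+0.10) = 10.741 °C.
Cooling required: 18.1 − (10.741) = 7.359 °C.

10.7 °C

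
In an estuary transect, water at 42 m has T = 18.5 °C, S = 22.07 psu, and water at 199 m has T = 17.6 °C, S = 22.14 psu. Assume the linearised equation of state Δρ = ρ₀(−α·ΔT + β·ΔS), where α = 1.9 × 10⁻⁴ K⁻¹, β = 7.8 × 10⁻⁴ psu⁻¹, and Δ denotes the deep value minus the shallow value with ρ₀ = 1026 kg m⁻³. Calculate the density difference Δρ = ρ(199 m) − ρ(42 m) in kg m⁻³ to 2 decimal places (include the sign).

+0.23 kg m⁻³

ΔT = -0.9 K, ΔS = +0.07 psu (deep − shallow).
Δρ/ρ₀ = −(1.9 × 10⁻⁴)(-0.9) + (7.8 × 10⁻⁴)(+0.07) = 2.256 × 10⁻⁴.
Δρ = 1026 × (2.256 × 10⁻⁴) = +0.23 kg m⁻³.
Positive Δρ: denser below, stable.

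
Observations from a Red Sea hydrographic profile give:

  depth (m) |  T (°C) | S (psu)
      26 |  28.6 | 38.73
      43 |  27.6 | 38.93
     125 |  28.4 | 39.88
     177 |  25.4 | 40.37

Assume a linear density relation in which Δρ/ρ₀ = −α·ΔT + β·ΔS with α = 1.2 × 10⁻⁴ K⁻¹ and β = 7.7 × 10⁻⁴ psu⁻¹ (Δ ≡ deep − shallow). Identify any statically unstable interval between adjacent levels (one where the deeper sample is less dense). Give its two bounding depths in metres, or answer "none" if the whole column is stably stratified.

Evaluate Δρ/ρ₀ = −αΔT + βΔS across each adjacent pair:
  26–43 m: −αΔT+βΔS = −(1.2 × 10⁻⁴)(-1.0)+(7.7 × 10⁻⁴)(+0.20) = 2.7 × 10⁻⁴ → stable
  43–125 m: −αΔT+βΔS = −(1.2 × 10⁻⁴)(+0.8)+(7.7 × 10⁻⁴)(+0.95) = 6.4 × 10⁻⁴ → stable
  125–177 m: −αΔT+βΔS = −(1.2 × 10⁻⁴)(-3.0)+(7.7 × 10⁻⁴)(+0.49) = 7.4 × 10⁻⁴ → stable
Every interval has Δρ > 0: the column is stably stratified throughout.

none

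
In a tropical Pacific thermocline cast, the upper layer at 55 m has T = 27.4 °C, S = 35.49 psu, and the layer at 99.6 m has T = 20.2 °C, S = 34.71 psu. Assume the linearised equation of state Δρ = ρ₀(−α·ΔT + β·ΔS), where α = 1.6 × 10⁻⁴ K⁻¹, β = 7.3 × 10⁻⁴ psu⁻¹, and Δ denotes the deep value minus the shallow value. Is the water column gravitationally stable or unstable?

stable

ΔT = 20.2 − 27.4 = -7.2 K and ΔS = 34.71 − 35.49 = -0.78 psu (deep − shallow).
−αΔT = 1.152 × 10⁻³; βΔS = -5.694 × 10⁻⁴; sum Δρ/ρ₀ = 5.826 × 10⁻⁴.
Δρ/ρ₀ > 0, so Δρ > 0: deeper water is denser → statically stable.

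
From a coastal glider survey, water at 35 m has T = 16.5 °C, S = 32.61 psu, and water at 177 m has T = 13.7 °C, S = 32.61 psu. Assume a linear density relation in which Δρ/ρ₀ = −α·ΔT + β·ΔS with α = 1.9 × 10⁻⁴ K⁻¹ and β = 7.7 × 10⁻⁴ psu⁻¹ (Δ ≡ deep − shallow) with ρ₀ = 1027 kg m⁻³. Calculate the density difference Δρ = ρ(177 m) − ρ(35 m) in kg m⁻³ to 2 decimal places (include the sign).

ΔT = -2.8 K, ΔS = +0.00 psu (deep − shallow).
Δρ/ρ₀ = −(1.9 × 10⁻⁴)(-2.8) + (7.7 × 10⁻⁴)(+0.00) = 5.32 × 10⁻⁴.
Δρ = 1027 × (5.32 × 10⁻⁴) = +0.55 kg m⁻³.
Positive Δρ: denser below, stable.

+0.55 kg m⁻³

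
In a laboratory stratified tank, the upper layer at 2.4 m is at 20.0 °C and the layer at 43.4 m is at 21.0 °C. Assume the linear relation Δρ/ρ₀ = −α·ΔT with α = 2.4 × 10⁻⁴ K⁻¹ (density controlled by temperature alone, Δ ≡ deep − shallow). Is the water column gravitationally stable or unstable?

ΔT = 21.0 − 20.0 = +1.0 K, so Δρ/ρ₀ = −αΔT = -2.40 × 10⁻⁴.
Δρ/ρ₀ < 0, so Δρ < 0: deeper water is lighter → statically unstable; the column would overturn.

unstable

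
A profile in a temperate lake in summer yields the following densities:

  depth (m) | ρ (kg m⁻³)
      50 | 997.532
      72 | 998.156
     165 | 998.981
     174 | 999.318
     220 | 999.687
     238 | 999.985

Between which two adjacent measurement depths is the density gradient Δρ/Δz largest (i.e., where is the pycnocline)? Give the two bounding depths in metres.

165–174 m

Compute the density gradient over each adjacent pair:
  50–72 m: Δρ/Δz = 0.624/22 = 0.028 kg m⁻⁴
  72–165 m: Δρ/Δz = 0.825/93 = 8.9 × 10⁻³ kg m⁻⁴
  165–174 m: Δρ/Δz = 0.337/9 = 0.037 kg m⁻⁴
  174–220 m: Δρ/Δz = 0.369/46 = 8.0 × 10⁻³ kg m⁻⁴
  220–238 m: Δρ/Δz = 0.298/18 = 0.017 kg m⁻⁴
The largest gradient is in the 165–174 m interval — the pycnocline.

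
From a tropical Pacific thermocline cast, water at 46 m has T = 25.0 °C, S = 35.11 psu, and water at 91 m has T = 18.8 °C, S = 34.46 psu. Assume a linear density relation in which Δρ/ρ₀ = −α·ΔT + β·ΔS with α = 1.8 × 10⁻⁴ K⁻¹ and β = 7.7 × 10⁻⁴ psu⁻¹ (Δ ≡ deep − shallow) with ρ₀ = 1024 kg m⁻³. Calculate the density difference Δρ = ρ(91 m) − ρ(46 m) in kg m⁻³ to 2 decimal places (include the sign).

ΔT = -6.2 K, ΔS = -0.65 psu (deep − shallow).
Δρ/ρ₀ = −(1.8 × 10⁻⁴)(-6.2) + (7.7 × 10⁻⁴)(-0.65) = 6.155 × 10⁻⁴.
Δρ = 1024 × (6.155 × 10⁻⁴) = +0.63 kg m⁻³.
Positive Δρ: denser below, stable.

+0.63 kg m⁻³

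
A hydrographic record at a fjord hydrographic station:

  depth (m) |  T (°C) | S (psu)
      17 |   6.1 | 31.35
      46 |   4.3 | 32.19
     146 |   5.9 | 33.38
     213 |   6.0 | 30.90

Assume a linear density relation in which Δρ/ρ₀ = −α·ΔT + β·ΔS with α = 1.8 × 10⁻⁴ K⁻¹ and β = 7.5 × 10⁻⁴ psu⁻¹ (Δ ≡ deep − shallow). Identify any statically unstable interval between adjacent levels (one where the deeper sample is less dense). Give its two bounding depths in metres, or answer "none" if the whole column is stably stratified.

146–213 m

Evaluate Δρ/ρ₀ = −αΔT + βΔS across each adjacent pair:
  17–46 m: −αΔT+βΔS = −(1.8 × 10⁻⁴)(-1.8)+(7.5 × 10⁻⁴)(+0.84) = 9.5 × 10⁻⁴ → stable
  46–146 m: −αΔT+βΔS = −(1.8 × 10⁻⁴)(+1.6)+(7.5 × 10⁻⁴)(+1.19) = 6.0 × 10⁻⁴ → stable
  146–213 m: −αΔT+βΔS = −(1.8 × 10⁻⁴)(+0.1)+(7.5 × 10⁻⁴)(-2.48) = -1.9 × 10⁻³ → UNSTABLE
The 146–213 m interval has Δρ < 0: lighter water underlies denser water.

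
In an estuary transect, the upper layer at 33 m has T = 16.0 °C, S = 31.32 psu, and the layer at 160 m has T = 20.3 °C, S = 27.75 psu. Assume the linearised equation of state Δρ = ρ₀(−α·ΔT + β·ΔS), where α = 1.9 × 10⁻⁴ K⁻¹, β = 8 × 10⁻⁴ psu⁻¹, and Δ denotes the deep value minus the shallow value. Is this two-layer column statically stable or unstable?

ΔT = 20.3 − 16.0 = +4.3 K and ΔS = 27.75 − 31.32 = -3.57 psu (deep − shallow).
−αΔT = -8.17 × 10⁻⁴; βΔS = -2.856 × 10⁻³; sum Δρ/ρ₀ = -3.673 × 10⁻³.
Δρ/ρ₀ < 0, so Δρ < 0: deeper water is lighter → statically unstable; the column would overturn.

unstable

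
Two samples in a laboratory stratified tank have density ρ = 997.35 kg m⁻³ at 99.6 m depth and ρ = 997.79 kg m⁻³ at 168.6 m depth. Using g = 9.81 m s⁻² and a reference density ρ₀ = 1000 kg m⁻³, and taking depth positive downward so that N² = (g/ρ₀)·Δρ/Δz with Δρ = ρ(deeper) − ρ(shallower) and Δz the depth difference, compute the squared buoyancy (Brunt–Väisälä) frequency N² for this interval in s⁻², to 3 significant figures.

Δρ = 997.79 − 997.35 = 0.44 kg m⁻³ over Δz = 168.6 − 99.6 = 69 m.
N² = (9.81/1000) × (0.44/69) = 6.2557 × 10⁻⁵ s⁻² ≈ 6.26 × 10⁻⁵ s⁻².

6.26 × 10⁻⁵ s⁻²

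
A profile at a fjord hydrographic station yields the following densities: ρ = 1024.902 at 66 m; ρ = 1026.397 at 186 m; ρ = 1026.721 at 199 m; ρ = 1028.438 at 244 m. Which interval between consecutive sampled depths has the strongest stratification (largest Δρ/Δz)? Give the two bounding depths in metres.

Compute the density gradient over each adjacent pair:
  66–186 m: Δρ/Δz = 1.495/120 = 0.012 kg m⁻⁴
  186–199 m: Δρ/Δz = 0.324/13 = 0.025 kg m⁻⁴
  199–244 m: Δρ/Δz = 1.717/45 = 0.038 kg m⁻⁴
The largest gradient is in the 199–244 m interval — the pycnocline.

199–244 m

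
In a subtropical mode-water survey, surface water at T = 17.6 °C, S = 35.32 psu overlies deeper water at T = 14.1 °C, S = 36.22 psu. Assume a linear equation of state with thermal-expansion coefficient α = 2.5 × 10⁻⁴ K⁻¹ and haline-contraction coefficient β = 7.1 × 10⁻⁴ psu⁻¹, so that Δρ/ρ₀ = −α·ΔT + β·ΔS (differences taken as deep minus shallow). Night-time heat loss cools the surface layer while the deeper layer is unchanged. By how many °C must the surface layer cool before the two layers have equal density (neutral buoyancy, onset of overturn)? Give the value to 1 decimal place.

Neutral buoyancy requires Δρ = 0, i.e. −α(T_deep − T_surf′) + β(S_deep − S_surf) = 0.
T_surf′ = T_deep − (β/α)·ΔS = 14.1 − (7.1 × 10⁻⁴/2.5 × 10⁻⁴)·(+0.90) = 11.544 °C.
Cooling required: 17.6 − (11.544) = 6.056 °C.

6.1 °C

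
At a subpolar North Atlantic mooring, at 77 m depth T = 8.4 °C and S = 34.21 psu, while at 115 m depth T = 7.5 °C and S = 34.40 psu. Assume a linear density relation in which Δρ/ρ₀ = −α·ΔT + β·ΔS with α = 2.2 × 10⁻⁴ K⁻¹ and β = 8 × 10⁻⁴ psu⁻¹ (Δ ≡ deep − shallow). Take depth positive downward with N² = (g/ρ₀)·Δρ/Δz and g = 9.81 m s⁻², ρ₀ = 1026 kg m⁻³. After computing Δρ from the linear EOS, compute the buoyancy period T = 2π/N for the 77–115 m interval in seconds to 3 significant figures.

661 s

ΔT = -0.9 K, ΔS = +0.19 psu (deep − shallow).
Δρ/ρ₀ = −αΔT + βΔS = 1.98 × 10⁻⁴ + 1.52 × 10⁻⁴ = 3.50 × 10⁻⁴, so Δρ ≈ 0.3591 kg m⁻³.
N² = (g/ρ₀)·Δρ/Δz = g·(Δρ/ρ₀)/Δz = 9.81 × 3.50 × 10⁻⁴ / 38 = 9.0355 × 10⁻⁵ s⁻².
N = √(9.0355 × 10⁻⁵) = 9.5055 × 10⁻³ rad s⁻¹ → T = 2π/N = 661.01 s ≈ 661 s.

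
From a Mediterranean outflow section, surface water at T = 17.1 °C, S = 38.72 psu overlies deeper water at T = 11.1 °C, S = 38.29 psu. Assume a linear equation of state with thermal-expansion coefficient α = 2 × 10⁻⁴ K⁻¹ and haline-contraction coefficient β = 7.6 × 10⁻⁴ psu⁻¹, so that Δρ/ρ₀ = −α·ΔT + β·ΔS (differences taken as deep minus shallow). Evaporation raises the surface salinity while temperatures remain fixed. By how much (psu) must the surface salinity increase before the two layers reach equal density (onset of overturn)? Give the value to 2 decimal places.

1.15 psu

Neutral buoyancy requires −α(T_deep − T_surf) + β(S_deep − S_surf′) = 0.
S_surf′ = S_deep − (α/β)·ΔT = 38.29 − (2 × 10⁻⁴/7.6 × 10⁻⁴)·(-6.0) = 39.8689 psu.
Increase required: 39.8689 − 38.72 = 1.1489 psu.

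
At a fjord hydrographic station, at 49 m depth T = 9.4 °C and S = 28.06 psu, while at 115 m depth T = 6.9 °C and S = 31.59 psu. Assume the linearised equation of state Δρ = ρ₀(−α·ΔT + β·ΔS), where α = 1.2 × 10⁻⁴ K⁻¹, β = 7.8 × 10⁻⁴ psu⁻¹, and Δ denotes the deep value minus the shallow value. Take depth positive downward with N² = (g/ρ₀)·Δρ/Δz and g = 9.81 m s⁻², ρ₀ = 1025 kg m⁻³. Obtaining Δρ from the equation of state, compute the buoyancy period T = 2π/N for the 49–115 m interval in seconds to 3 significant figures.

ΔT = -2.5 K, ΔS = +3.53 psu (deep − shallow).
Δρ/ρ₀ = −αΔT + βΔS = 3.00 × 10⁻⁴ + 2.7534 × 10⁻³ = 3.0534 × 10⁻³, so Δρ ≈ 3.130 kg m⁻³.
N² = (g/ρ₀)·Δρ/Δz = g·(Δρ/ρ₀)/Δz = 9.81 × 3.0534 × 10⁻³ / 66 = 4.5385 × 10⁻⁴ s⁻².
N = √(4.5385 × 10⁻⁴) = 0.021304 rad s⁻¹ → T = 2π/N = 294.93 s ≈ 295 s.

295 s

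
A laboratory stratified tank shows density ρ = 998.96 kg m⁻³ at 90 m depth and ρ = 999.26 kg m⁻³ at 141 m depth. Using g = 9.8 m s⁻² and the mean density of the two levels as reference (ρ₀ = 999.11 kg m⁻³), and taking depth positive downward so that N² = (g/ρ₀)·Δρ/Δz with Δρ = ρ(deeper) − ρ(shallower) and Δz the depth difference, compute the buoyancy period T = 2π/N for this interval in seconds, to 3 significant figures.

827 s

Δρ = 999.26 − 998.96 = 0.30 kg m⁻³ over Δz = 141 − 90 = 51 m.
N² = (9.8/999.11) × (0.30/51) = 5.7698 × 10⁻⁵ s⁻².
N = √(5.7698 × 10⁻⁵) = 7.5959 × 10⁻³ rad s⁻¹, so T = 2π/N = 827.18 s ≈ 827 s.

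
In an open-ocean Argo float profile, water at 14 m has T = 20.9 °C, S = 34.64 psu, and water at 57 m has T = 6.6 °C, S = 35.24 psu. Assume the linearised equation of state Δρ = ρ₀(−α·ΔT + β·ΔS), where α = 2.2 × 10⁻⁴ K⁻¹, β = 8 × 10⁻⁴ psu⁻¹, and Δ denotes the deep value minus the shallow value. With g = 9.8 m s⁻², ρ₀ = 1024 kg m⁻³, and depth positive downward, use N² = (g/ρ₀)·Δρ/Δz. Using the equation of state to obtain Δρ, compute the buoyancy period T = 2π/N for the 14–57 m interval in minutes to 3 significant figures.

3.64 min

ΔT = -14.3 K, ΔS = +0.60 psu (deep − shallow).
Δρ/ρ₀ = −αΔT + βΔS = 3.146 × 10⁻³ + 4.80 × 10⁻⁴ = 3.626 × 10⁻³, so Δρ ≈ 3.713 kg m⁻³.
N² = (g/ρ₀)·Δρ/Δz = g·(Δρ/ρ₀)/Δz = 9.8 × 3.626 × 10⁻³ / 43 = 8.2639 × 10⁻⁴ s⁻².
N = √(8.2639 × 10⁻⁴) = 0.028747 rad s⁻¹ → T = 2π/N = 218.57 s = 3.6428 min ≈ 3.64 min.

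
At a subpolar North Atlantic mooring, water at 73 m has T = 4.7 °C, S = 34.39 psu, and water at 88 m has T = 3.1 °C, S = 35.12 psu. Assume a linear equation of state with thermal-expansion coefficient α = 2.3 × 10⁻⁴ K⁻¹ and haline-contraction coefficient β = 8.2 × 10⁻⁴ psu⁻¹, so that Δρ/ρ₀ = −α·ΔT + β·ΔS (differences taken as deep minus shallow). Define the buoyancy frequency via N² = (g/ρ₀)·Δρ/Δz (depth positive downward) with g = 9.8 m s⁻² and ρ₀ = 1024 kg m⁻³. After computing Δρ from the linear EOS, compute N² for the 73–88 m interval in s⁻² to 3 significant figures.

6.32 × 10⁻⁴ s⁻²

ΔT = -1.6 K, ΔS = +0.73 psu (deep − shallow).
Δρ/ρ₀ = −αΔT + βΔS = 3.68 × 10⁻⁴ + 5.986 × 10⁻⁴ = 9.666 × 10⁻⁴, so Δρ ≈ 0.9898 kg m⁻³.
N² = (g/ρ₀)·Δρ/Δz = g·(Δρ/ρ₀)/Δz = 9.8 × 9.666 × 10⁻⁴ / 15 = 6.3151 × 10⁻⁴ s⁻² ≈ 6.32 × 10⁻⁴ s⁻².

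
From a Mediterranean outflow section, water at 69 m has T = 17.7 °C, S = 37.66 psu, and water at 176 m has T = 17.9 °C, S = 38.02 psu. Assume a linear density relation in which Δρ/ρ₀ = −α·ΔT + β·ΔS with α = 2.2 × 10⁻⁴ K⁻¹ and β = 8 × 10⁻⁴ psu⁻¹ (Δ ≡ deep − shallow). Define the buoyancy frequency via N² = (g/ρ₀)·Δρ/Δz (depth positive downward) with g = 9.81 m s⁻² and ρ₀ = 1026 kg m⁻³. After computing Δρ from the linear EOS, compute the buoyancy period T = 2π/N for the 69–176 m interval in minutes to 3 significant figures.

ΔT = +0.2 K, ΔS = +0.36 psu (deep − shallow).
Δρ/ρ₀ = −αΔT + βΔS = -4.40 × 10⁻⁵ + 2.88 × 10⁻⁴ = 2.44 × 10⁻⁴, so Δρ ≈ 0.2503 kg m⁻³.
N² = (g/ρ₀)·Δρ/Δz = g·(Δρ/ρ₀)/Δz = 9.81 × 2.44 × 10⁻⁴ / 107 = 2.2370 × 10⁻⁵ s⁻².
N = √(2.2370 × 10⁻⁵) = 4.7297 × 10⁻³ rad s⁻¹ → T = 2π/N = 1.3285 × 10³ s = 22.142 min ≈ 22.1 min.

22.1 min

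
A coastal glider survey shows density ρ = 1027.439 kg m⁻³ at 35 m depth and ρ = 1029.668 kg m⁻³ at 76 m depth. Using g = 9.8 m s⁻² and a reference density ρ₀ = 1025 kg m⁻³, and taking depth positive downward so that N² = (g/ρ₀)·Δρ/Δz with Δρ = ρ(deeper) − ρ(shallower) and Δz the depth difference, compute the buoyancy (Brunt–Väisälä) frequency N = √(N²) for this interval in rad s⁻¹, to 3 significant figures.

0.0228 rad s⁻¹

Δρ = 1029.668 − 1027.439 = 2.229 kg m⁻³ over Δz = 76 − 35 = 41 m.
N² = (9.8/1025) × (2.229/41) = 5.1979 × 10⁻⁴ s⁻².
N = √(5.1979 × 10⁻⁴) = 0.022799 rad s⁻¹ ≈ 0.0228 rad s⁻¹.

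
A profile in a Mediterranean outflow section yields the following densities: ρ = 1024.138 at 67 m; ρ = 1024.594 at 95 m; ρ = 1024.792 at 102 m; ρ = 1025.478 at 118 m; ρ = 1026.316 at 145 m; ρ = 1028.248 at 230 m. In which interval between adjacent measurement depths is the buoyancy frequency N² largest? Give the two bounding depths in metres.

Compute the density gradient over each adjacent pair:
  67–95 m: Δρ/Δz = 0.456/28 = 0.016 kg m⁻⁴
  95–102 m: Δρ/Δz = 0.198/7 = 0.028 kg m⁻⁴
  102–118 m: Δρ/Δz = 0.686/16 = 0.043 kg m⁻⁴
  118–145 m: Δρ/Δz = 0.838/27 = 0.031 kg m⁻⁴
  145–230 m: Δρ/Δz = 1.932/85 = 0.023 kg m⁻⁴
The largest gradient is in the 102–118 m interval — the pycnocline.

102–118 m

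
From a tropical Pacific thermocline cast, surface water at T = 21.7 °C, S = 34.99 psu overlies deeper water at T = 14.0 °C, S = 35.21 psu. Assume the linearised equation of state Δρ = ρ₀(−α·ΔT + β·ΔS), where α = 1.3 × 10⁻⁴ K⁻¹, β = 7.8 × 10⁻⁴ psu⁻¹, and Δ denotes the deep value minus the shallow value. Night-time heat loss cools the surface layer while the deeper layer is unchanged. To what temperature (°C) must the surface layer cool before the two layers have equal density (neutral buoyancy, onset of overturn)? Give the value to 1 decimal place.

Neutral buoyancy requires Δρ = 0, i.e. −α(T_deep − T_surf′) + β(S_deep − S_surf) = 0.
T_surf′ = T_deep − (β/α)·ΔS = 14.0 − (7.8 × 10⁻⁴/1.3 × 10⁻⁴)·(+0.22) = 12.680 °C.
Cooling required: 21.7 − (12.680) = 9.020 °C.

12.7 °C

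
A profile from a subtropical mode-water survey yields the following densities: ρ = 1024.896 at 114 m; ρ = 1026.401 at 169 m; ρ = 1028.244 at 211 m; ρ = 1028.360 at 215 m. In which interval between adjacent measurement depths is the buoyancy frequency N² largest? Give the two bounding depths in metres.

Compute the density gradient over each adjacent pair:
  114–169 m: Δρ/Δz = 1.505/55 = 0.027 kg m⁻⁴
  169–211 m: Δρ/Δz = 1.843/42 = 0.044 kg m⁻⁴
  211–215 m: Δρ/Δz = 0.116/4 = 0.029 kg m⁻⁴
The largest gradient is in the 169–211 m interval — the pycnocline.

169–211 m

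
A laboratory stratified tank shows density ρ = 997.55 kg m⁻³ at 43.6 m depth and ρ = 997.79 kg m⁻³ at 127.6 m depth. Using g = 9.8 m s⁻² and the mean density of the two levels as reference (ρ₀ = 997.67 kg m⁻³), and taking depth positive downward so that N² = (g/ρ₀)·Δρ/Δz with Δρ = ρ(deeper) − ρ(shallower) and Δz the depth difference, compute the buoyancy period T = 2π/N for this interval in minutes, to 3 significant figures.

19.8 min

Δρ = 997.79 − 997.55 = 0.24 kg m⁻³ over Δz = 127.6 − 43.6 = 84 m.
N² = (9.8/997.67) × (0.24/84) = 2.8065 × 10⁻⁵ s⁻².
N = √(2.8065 × 10⁻⁵) = 5.2976 × 10⁻³ rad s⁻¹, so T = 2π/N = 1.1860 × 10³ s = 19.767 min ≈ 19.8 min.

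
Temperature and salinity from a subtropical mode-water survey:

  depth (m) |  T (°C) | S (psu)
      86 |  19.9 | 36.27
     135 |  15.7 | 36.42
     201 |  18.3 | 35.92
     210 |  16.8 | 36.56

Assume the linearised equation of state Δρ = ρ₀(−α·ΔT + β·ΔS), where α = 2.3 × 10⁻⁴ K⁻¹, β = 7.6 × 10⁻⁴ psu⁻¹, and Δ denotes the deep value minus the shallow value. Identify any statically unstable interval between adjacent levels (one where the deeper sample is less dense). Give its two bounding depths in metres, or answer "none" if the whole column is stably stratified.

Evaluate Δρ/ρ₀ = −αΔT + βΔS across each adjacent pair:
  86–135 m: −αΔT+βΔS = −(2.3 × 10⁻⁴)(-4.2)+(7.6 × 10⁻⁴)(+0.15) = 1.1 × 10⁻³ → stable
  135–201 m: −αΔT+βΔS = −(2.3 × 10⁻⁴)(+2.6)+(7.6 × 10⁻⁴)(-0.50) = -9.8 × 10⁻⁴ → UNSTABLE
  201–210 m: −αΔT+βΔS = −(2.3 × 10⁻⁴)(-1.5)+(7.6 × 10⁻⁴)(+0.64) = 8.3 × 10⁻⁴ → stable
The 135–201 m interval has Δρ < 0: lighter water underlies denser water.

135–201 m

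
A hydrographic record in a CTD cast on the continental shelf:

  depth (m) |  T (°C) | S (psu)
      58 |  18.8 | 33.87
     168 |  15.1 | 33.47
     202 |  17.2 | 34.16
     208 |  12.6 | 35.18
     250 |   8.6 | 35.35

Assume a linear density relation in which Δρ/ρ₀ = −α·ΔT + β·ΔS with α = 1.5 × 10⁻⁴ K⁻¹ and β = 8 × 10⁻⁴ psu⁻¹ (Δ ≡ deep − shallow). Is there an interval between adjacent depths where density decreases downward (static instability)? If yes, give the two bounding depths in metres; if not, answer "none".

none

Evaluate Δρ/ρ₀ = −αΔT + βΔS across each adjacent pair:
  58–168 m: −αΔT+βΔS = −(1.5 × 10⁻⁴)(-3.7)+(8 × 10⁻⁴)(-0.40) = 2.3 × 10⁻⁴ → stable
  168–202 m: −αΔT+βΔS = −(1.5 × 10⁻⁴)(+2.1)+(8 × 10⁻⁴)(+0.69) = 2.4 × 10⁻⁴ → stable
  202–208 m: −αΔT+βΔS = −(1.5 × 10⁻⁴)(-4.6)+(8 × 10⁻⁴)(+1.02) = 1.5 × 10⁻³ → stable
  208–250 m: −αΔT+βΔS = −(1.5 × 10⁻⁴)(-4.0)+(8 × 10⁻⁴)(+0.17) = 7.4 × 10⁻⁴ → stable
Every interval has Δρ > 0: the column is stably stratified throughout.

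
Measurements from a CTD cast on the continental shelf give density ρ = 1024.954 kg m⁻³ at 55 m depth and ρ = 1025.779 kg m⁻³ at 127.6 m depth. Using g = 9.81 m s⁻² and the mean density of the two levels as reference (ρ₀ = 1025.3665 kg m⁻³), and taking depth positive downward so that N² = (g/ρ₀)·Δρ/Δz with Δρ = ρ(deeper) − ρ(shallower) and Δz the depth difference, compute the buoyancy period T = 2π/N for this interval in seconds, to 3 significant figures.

Δρ = 1025.779 − 1024.954 = 0.825 kg m⁻³ over Δz = 127.6 − 55 = 72.6 m.
N² = (9.81/1025.3665) × (0.825/72.6) = 1.0872 × 10⁻⁴ s⁻².
N = √(1.0872 × 10⁻⁴) = 0.010427 rad s⁻¹, so T = 2π/N = 602.59 s ≈ 603 s.

603 s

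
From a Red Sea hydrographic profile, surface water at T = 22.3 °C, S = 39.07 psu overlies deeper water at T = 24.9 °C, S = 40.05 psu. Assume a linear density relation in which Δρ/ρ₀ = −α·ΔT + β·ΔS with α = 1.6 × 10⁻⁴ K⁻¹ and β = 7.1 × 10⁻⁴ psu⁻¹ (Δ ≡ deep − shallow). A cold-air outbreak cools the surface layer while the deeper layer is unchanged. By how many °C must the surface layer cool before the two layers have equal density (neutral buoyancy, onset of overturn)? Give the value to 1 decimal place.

1.7 °C

Neutral buoyancy requires Δρ = 0, i.e. −α(T_deep − T_surf′) + β(S_deep − S_surf) = 0.
T_surf′ = T_deep − (β/α)·ΔS = 24.9 − (7.1 × 10⁻⁴/1.6 × 10⁻⁴)·(+0.98) = 20.551 °C.
Cooling required: 22.3 − (20.551) = 1.749 °C.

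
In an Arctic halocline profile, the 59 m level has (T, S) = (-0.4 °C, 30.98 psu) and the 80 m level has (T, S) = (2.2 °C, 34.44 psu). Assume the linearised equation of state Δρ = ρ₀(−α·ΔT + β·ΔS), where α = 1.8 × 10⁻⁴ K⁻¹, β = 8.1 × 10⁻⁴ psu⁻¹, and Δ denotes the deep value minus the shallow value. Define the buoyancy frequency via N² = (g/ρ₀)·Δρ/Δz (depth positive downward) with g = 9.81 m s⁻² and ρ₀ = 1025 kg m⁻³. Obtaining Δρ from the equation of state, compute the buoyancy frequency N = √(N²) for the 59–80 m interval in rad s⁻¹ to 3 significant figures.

ΔT = +2.6 K, ΔS = +3.46 psu (deep − shallow).
Δρ/ρ₀ = −αΔT + βΔS = -4.68 × 10⁻⁴ + 2.8026 × 10⁻³ = 2.3346 × 10⁻³, so Δρ ≈ 2.393 kg m⁻³.
N² = (g/ρ₀)·Δρ/Δz = g·(Δρ/ρ₀)/Δz = 9.81 × 2.3346 × 10⁻³ / 21 = 1.0906 × 10⁻³ s⁻².
N = √(1.0906 × 10⁻³) = 0.033024 rad s⁻¹ ≈ 0.0330 rad s⁻¹.

0.0330 rad s⁻¹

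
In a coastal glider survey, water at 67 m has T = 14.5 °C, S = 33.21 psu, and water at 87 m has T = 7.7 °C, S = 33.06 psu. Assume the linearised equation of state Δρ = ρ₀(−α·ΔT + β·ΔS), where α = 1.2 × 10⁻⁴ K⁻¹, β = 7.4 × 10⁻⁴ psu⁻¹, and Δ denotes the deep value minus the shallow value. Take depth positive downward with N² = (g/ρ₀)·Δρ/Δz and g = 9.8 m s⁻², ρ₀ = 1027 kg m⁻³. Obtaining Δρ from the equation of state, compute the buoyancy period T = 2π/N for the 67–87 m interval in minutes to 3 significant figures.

ΔT = -6.8 K, ΔS = -0.15 psu (deep − shallow).
Δρ/ρ₀ = −αΔT + βΔS = 8.16 × 10⁻⁴ − 1.11 × 10⁻⁴ = 7.05 × 10⁻⁴, so Δρ ≈ 0.7240 kg m⁻³.
N² = (g/ρ₀)·Δρ/Δz = g·(Δρ/ρ₀)/Δz = 9.8 × 7.05 × 10⁻⁴ / 20 = 3.4545 × 10⁻⁴ s⁻².
N = √(3.4545 × 10⁻⁴) = 0.018586 rad s⁻¹ → T = 2π/N = 338.06 s = 5.6343 min ≈ 5.63 min.

5.63 min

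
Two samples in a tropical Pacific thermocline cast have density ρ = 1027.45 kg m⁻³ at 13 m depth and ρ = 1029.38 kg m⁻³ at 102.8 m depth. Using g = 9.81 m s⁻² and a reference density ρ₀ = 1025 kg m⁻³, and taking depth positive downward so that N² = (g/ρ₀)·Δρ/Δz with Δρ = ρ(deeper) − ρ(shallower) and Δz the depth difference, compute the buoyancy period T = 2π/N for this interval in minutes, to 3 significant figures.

Δρ = 1029.38 − 1027.45 = 1.93 kg m⁻³ over Δz = 102.8 − 13 = 89.8 m.
N² = (9.81/1025) × (1.93/89.8) = 2.0570 × 10⁻⁴ s⁻².
N = √(2.0570 × 10⁻⁴) = 0.014342 rad s⁻¹, so T = 2π/N = 438.10 s = 7.3017 min ≈ 7.30 min.

7.30 min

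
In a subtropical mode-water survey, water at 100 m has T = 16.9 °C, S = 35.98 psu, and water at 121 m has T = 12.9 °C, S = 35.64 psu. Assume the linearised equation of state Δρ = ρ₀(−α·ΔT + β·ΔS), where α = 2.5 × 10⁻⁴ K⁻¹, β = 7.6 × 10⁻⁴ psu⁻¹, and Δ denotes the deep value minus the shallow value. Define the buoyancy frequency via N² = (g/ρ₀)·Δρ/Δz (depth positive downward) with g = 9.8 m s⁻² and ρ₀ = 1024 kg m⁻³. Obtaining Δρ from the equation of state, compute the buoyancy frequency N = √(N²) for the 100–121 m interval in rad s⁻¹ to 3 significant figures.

ΔT = -4.0 K, ΔS = -0.34 psu (deep − shallow).
Δρ/ρ₀ = −αΔT + βΔS = 1.00 × 10⁻³ − 2.584 × 10⁻⁴ = 7.416 × 10⁻⁴, so Δρ ≈ 0.7594 kg m⁻³.
N² = (g/ρ₀)·Δρ/Δz = g·(Δρ/ρ₀)/Δz = 9.8 × 7.416 × 10⁻⁴ / 21 = 3.4608 × 10⁻⁴ s⁻².
N = √(3.4608 × 10⁻⁴) = 0.018603 rad s⁻¹ ≈ 0.0186 rad s⁻¹.

0.0186 rad s⁻¹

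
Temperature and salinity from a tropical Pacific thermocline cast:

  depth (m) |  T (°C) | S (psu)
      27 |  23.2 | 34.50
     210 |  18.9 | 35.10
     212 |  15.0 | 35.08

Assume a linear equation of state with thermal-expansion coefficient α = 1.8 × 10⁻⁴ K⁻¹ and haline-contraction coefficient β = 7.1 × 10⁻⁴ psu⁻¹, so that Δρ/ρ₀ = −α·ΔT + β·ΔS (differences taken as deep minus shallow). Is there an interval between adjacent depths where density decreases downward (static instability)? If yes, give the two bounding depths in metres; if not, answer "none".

none

Evaluate Δρ/ρ₀ = −αΔT + βΔS across each adjacent pair:
  27–210 m: −αΔT+βΔS = −(1.8 × 10⁻⁴)(-4.3)+(7.1 × 10⁻⁴)(+0.60) = 1.2 × 10⁻³ → stable
  210–212 m: −αΔT+βΔS = −(1.8 × 10⁻⁴)(-3.9)+(7.1 × 10⁻⁴)(-0.02) = 6.9 × 10⁻⁴ → stable
Every interval has Δρ > 0: the column is stably stratified throughout.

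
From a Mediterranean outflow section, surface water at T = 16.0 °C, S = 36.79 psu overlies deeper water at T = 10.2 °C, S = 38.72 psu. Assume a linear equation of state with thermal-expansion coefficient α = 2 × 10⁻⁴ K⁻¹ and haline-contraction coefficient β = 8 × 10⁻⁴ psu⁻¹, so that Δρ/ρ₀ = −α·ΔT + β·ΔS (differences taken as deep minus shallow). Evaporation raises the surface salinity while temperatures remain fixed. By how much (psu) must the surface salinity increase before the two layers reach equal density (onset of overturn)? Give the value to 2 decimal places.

Neutral buoyancy requires −α(T_deep − T_surf) + β(S_deep − S_surf′) = 0.
S_surf′ = S_deep − (α/β)·ΔT = 38.72 − (2 × 10⁻⁴/8 × 10⁻⁴)·(-5.8) = 40.1700 psu.
Increase required: 40.1700 − 36.79 = 3.3800 psu.

3.38 psu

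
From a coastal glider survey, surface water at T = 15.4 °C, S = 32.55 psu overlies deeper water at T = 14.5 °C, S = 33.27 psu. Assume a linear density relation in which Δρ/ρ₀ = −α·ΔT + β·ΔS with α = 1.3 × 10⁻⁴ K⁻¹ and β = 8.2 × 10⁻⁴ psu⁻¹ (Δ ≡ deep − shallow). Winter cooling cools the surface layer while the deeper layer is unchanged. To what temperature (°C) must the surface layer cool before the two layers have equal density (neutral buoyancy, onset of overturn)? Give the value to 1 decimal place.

10.0 °C

Neutral buoyancy requires Δρ = 0, i.e. −α(T_deep − T_surf′) + β(S_deep − S_surf) = 0.
T_surf′ = T_deep − (β/α)·ΔS = 14.5 − (8.2 × 10⁻⁴/1.3 × 10⁻⁴)·(+0.72) = 9.958 °C.
Cooling required: 15.4 − (9.958) = 5.442 °C.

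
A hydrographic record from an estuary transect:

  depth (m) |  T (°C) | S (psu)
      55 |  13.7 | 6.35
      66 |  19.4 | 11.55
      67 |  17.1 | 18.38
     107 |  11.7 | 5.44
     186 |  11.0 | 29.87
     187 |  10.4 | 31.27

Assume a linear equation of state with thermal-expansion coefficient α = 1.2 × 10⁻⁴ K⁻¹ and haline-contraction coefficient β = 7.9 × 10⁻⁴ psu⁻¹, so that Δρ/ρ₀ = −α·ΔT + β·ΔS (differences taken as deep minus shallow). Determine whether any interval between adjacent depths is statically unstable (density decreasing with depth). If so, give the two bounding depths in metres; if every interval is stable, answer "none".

67–107 m

Evaluate Δρ/ρ₀ = −αΔT + βΔS across each adjacent pair:
  55–66 m: −αΔT+βΔS = −(1.2 × 10⁻⁴)(+5.7)+(7.9 × 10⁻⁴)(+5.20) = 3.4 × 10⁻³ → stable
  66–67 m: −αΔT+βΔS = −(1.2 × 10⁻⁴)(-2.3)+(7.9 × 10⁻⁴)(+6.83) = 5.7 × 10⁻³ → stable
  67–107 m: −αΔT+βΔS = −(1.2 × 10⁻⁴)(-5.4)+(7.9 × 10⁻⁴)(-12.94) = -9.6 × 10⁻³ → UNSTABLE
  107–186 m: −αΔT+βΔS = −(1.2 × 10⁻⁴)(-0.7)+(7.9 × 10⁻⁴)(+24.43) = 0.019 → stable
  186–187 m: −αΔT+βΔS = −(1.2 × 10⁻⁴)(-0.6)+(7.9 × 10⁻⁴)(+1.40) = 1.2 × 10⁻³ → stable
The 67–107 m interval has Δρ < 0: lighter water underlies denser water.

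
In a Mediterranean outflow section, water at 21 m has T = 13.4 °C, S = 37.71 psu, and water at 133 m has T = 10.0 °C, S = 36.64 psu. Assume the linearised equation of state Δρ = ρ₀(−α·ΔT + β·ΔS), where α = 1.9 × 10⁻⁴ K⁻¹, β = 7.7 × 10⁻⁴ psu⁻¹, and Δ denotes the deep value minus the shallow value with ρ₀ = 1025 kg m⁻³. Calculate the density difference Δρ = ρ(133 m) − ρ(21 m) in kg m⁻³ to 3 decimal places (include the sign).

-0.182 kg m⁻³

ΔT = -3.4 K, ΔS = -1.07 psu (deep − shallow).
Δρ/ρ₀ = −(1.9 × 10⁻⁴)(-3.4) + (7.7 × 10⁻⁴)(-1.07) = -1.779 × 10⁻⁴.
Δρ = 1025 × (-1.779 × 10⁻⁴) = -0.182 kg m⁻³.
Negative Δρ: lighter below, statically unstable.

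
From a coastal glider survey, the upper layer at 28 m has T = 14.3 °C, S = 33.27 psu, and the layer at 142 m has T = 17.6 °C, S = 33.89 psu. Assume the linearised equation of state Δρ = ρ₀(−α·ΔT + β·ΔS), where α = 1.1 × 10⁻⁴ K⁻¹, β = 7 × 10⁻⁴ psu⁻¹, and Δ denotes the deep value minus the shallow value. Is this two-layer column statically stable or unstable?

stable

ΔT = 17.6 − 14.3 = +3.3 K and ΔS = 33.89 − 33.27 = +0.62 psu (deep − shallow).
−αΔT = -3.63 × 10⁻⁴; βΔS = 4.34 × 10⁻⁴; sum Δρ/ρ₀ = 7.10 × 10⁻⁵.
Δρ/ρ₀ > 0, so Δρ > 0: deeper water is denser → statically stable.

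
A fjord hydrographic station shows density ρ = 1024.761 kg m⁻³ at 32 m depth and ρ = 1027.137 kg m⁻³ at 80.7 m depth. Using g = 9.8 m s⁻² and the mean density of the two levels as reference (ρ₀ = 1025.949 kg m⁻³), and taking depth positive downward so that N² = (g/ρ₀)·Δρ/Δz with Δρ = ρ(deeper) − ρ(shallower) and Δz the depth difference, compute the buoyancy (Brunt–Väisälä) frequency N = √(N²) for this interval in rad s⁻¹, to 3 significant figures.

Δρ = 1027.137 − 1024.761 = 2.376 kg m⁻³ over Δz = 80.7 − 32 = 48.7 m.
N² = (9.8/1025.949) × (2.376/48.7) = 4.6603 × 10⁻⁴ s⁻².
N = √(4.6603 × 10⁻⁴) = 0.021588 rad s⁻¹ ≈ 0.0216 rad s⁻¹.

0.0216 rad s⁻¹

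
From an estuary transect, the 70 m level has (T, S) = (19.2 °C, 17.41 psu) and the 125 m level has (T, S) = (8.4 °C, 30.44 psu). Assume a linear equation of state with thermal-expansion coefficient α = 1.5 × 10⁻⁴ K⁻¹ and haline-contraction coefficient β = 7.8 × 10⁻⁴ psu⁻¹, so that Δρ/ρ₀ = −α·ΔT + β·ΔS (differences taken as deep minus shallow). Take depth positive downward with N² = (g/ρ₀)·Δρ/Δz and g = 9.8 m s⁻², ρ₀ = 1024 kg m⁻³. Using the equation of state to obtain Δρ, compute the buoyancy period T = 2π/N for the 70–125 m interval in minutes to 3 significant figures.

ΔT = -10.8 K, ΔS = +13.03 psu (deep − shallow).
Δρ/ρ₀ = −αΔT + βΔS = 1.62 × 10⁻³ + 0.0101634 = 0.0117834, so Δρ ≈ 12.07 kg m⁻³.
N² = (g/ρ₀)·Δρ/Δz = g·(Δρ/ρ₀)/Δz = 9.8 × 0.0117834 / 55 = 2.0996 × 10⁻³ s⁻².
N = √(2.0996 × 10⁻³) = 0.045821 rad s⁻¹ → T = 2π/N = 137.12 s = 2.2853 min ≈ 2.29 min.

2.29 min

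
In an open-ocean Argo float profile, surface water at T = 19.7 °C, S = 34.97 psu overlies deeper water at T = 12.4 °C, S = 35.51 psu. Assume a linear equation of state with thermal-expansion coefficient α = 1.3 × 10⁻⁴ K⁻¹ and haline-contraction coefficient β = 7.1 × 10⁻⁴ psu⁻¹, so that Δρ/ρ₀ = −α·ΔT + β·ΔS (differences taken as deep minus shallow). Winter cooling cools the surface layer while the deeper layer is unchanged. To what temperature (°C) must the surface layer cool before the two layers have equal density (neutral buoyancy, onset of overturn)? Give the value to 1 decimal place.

Neutral buoyancy requires Δρ = 0, i.e. −α(T_deep − T_surf′) + β(S_deep − S_surf) = 0.
T_surf′ = T_deep − (β/α)·ΔS = 12.4 − (7.1 × 10⁻⁴/1.3 × 10⁻⁴)·(+0.54) = 9.451 °C.
Cooling required: 19.7 − (9.451) = 10.249 °C.

9.5 °C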